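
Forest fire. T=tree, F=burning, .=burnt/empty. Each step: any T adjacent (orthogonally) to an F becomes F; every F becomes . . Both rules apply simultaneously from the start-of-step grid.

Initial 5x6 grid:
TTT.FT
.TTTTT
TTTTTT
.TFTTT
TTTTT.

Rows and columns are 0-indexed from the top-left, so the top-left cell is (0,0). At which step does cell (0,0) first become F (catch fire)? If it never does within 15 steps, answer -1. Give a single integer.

Step 1: cell (0,0)='T' (+6 fires, +2 burnt)
Step 2: cell (0,0)='T' (+9 fires, +6 burnt)
Step 3: cell (0,0)='T' (+7 fires, +9 burnt)
Step 4: cell (0,0)='T' (+1 fires, +7 burnt)
Step 5: cell (0,0)='F' (+1 fires, +1 burnt)
  -> target ignites at step 5
Step 6: cell (0,0)='.' (+0 fires, +1 burnt)
  fire out at step 6

5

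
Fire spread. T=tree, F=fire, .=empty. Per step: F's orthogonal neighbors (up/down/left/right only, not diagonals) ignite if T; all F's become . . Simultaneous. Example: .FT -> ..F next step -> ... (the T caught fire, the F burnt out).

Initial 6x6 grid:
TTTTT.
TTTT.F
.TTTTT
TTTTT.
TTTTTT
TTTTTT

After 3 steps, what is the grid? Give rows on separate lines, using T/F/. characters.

Step 1: 1 trees catch fire, 1 burn out
  TTTTT.
  TTTT..
  .TTTTF
  TTTTT.
  TTTTTT
  TTTTTT
Step 2: 1 trees catch fire, 1 burn out
  TTTTT.
  TTTT..
  .TTTF.
  TTTTT.
  TTTTTT
  TTTTTT
Step 3: 2 trees catch fire, 1 burn out
  TTTTT.
  TTTT..
  .TTF..
  TTTTF.
  TTTTTT
  TTTTTT

TTTTT.
TTTT..
.TTF..
TTTTF.
TTTTTT
TTTTTT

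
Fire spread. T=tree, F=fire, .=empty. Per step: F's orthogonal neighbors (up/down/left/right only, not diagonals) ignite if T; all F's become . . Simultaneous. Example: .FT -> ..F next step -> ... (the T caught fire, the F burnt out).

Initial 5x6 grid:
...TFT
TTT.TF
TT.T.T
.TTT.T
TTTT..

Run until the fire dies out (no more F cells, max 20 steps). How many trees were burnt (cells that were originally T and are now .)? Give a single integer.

Step 1: +4 fires, +2 burnt (F count now 4)
Step 2: +1 fires, +4 burnt (F count now 1)
Step 3: +0 fires, +1 burnt (F count now 0)
Fire out after step 3
Initially T: 18, now '.': 17
Total burnt (originally-T cells now '.'): 5

Answer: 5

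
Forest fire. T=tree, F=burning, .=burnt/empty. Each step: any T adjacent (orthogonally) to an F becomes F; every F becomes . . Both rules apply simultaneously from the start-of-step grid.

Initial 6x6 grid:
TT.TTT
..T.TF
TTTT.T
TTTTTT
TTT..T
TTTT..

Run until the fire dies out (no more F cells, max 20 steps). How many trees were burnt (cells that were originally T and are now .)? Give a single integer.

Step 1: +3 fires, +1 burnt (F count now 3)
Step 2: +2 fires, +3 burnt (F count now 2)
Step 3: +3 fires, +2 burnt (F count now 3)
Step 4: +1 fires, +3 burnt (F count now 1)
Step 5: +2 fires, +1 burnt (F count now 2)
Step 6: +3 fires, +2 burnt (F count now 3)
Step 7: +5 fires, +3 burnt (F count now 5)
Step 8: +4 fires, +5 burnt (F count now 4)
Step 9: +1 fires, +4 burnt (F count now 1)
Step 10: +0 fires, +1 burnt (F count now 0)
Fire out after step 10
Initially T: 26, now '.': 34
Total burnt (originally-T cells now '.'): 24

Answer: 24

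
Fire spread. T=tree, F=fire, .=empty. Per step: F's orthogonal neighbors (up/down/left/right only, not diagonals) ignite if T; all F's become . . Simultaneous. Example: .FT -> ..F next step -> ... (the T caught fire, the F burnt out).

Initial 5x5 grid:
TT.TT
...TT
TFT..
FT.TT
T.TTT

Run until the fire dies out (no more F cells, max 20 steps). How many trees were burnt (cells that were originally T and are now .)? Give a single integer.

Step 1: +4 fires, +2 burnt (F count now 4)
Step 2: +0 fires, +4 burnt (F count now 0)
Fire out after step 2
Initially T: 15, now '.': 14
Total burnt (originally-T cells now '.'): 4

Answer: 4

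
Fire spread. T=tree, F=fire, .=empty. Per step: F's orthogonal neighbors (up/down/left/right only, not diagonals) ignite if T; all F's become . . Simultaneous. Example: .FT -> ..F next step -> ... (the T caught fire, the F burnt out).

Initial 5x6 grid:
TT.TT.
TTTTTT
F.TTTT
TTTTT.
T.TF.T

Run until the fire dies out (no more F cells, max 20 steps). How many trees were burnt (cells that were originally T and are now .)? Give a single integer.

Answer: 21

Derivation:
Step 1: +4 fires, +2 burnt (F count now 4)
Step 2: +7 fires, +4 burnt (F count now 7)
Step 3: +5 fires, +7 burnt (F count now 5)
Step 4: +3 fires, +5 burnt (F count now 3)
Step 5: +2 fires, +3 burnt (F count now 2)
Step 6: +0 fires, +2 burnt (F count now 0)
Fire out after step 6
Initially T: 22, now '.': 29
Total burnt (originally-T cells now '.'): 21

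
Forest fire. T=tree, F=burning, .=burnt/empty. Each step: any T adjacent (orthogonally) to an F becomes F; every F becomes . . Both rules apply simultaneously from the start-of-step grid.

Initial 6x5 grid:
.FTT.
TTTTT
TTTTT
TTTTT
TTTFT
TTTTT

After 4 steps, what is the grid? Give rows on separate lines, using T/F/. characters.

Step 1: 6 trees catch fire, 2 burn out
  ..FT.
  TFTTT
  TTTTT
  TTTFT
  TTF.F
  TTTFT
Step 2: 10 trees catch fire, 6 burn out
  ...F.
  F.FTT
  TFTFT
  TTF.F
  TF...
  TTF.F
Step 3: 7 trees catch fire, 10 burn out
  .....
  ...FT
  F.F.F
  TF...
  F....
  TF...
Step 4: 3 trees catch fire, 7 burn out
  .....
  ....F
  .....
  F....
  .....
  F....

.....
....F
.....
F....
.....
F....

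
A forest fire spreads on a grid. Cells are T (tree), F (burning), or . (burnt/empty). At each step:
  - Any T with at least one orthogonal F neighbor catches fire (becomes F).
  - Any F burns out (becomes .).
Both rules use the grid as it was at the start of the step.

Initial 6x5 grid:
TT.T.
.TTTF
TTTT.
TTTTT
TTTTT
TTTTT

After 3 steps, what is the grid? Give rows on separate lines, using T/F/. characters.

Step 1: 1 trees catch fire, 1 burn out
  TT.T.
  .TTF.
  TTTT.
  TTTTT
  TTTTT
  TTTTT
Step 2: 3 trees catch fire, 1 burn out
  TT.F.
  .TF..
  TTTF.
  TTTTT
  TTTTT
  TTTTT
Step 3: 3 trees catch fire, 3 burn out
  TT...
  .F...
  TTF..
  TTTFT
  TTTTT
  TTTTT

TT...
.F...
TTF..
TTTFT
TTTTT
TTTTT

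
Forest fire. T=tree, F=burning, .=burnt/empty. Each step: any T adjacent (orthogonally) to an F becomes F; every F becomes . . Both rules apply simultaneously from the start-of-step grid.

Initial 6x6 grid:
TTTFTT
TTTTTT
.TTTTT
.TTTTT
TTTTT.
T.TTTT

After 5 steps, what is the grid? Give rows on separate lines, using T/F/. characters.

Step 1: 3 trees catch fire, 1 burn out
  TTF.FT
  TTTFTT
  .TTTTT
  .TTTTT
  TTTTT.
  T.TTTT
Step 2: 5 trees catch fire, 3 burn out
  TF...F
  TTF.FT
  .TTFTT
  .TTTTT
  TTTTT.
  T.TTTT
Step 3: 6 trees catch fire, 5 burn out
  F.....
  TF...F
  .TF.FT
  .TTFTT
  TTTTT.
  T.TTTT
Step 4: 6 trees catch fire, 6 burn out
  ......
  F.....
  .F...F
  .TF.FT
  TTTFT.
  T.TTTT
Step 5: 5 trees catch fire, 6 burn out
  ......
  ......
  ......
  .F...F
  TTF.F.
  T.TFTT

......
......
......
.F...F
TTF.F.
T.TFTT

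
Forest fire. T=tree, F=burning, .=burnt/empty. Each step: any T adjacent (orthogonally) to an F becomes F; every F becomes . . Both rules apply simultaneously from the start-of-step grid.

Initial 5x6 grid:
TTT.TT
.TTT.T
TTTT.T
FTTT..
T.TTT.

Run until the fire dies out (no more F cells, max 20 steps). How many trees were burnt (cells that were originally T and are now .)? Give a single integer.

Step 1: +3 fires, +1 burnt (F count now 3)
Step 2: +2 fires, +3 burnt (F count now 2)
Step 3: +4 fires, +2 burnt (F count now 4)
Step 4: +4 fires, +4 burnt (F count now 4)
Step 5: +4 fires, +4 burnt (F count now 4)
Step 6: +0 fires, +4 burnt (F count now 0)
Fire out after step 6
Initially T: 21, now '.': 26
Total burnt (originally-T cells now '.'): 17

Answer: 17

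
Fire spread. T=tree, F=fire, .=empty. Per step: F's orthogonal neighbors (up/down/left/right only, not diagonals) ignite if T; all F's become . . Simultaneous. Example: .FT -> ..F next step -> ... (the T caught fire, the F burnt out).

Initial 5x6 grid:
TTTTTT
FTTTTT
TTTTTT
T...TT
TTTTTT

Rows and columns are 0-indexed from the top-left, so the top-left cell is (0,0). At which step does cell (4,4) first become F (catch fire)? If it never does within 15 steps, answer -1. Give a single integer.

Step 1: cell (4,4)='T' (+3 fires, +1 burnt)
Step 2: cell (4,4)='T' (+4 fires, +3 burnt)
Step 3: cell (4,4)='T' (+4 fires, +4 burnt)
Step 4: cell (4,4)='T' (+4 fires, +4 burnt)
Step 5: cell (4,4)='T' (+4 fires, +4 burnt)
Step 6: cell (4,4)='T' (+4 fires, +4 burnt)
Step 7: cell (4,4)='F' (+2 fires, +4 burnt)
  -> target ignites at step 7
Step 8: cell (4,4)='.' (+1 fires, +2 burnt)
Step 9: cell (4,4)='.' (+0 fires, +1 burnt)
  fire out at step 9

7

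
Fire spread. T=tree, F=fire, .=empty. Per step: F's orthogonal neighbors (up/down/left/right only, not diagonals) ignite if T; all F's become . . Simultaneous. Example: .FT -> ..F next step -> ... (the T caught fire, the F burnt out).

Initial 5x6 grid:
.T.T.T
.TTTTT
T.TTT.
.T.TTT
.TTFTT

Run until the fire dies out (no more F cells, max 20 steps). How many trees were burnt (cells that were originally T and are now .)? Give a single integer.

Step 1: +3 fires, +1 burnt (F count now 3)
Step 2: +4 fires, +3 burnt (F count now 4)
Step 3: +5 fires, +4 burnt (F count now 5)
Step 4: +3 fires, +5 burnt (F count now 3)
Step 5: +2 fires, +3 burnt (F count now 2)
Step 6: +2 fires, +2 burnt (F count now 2)
Step 7: +0 fires, +2 burnt (F count now 0)
Fire out after step 7
Initially T: 20, now '.': 29
Total burnt (originally-T cells now '.'): 19

Answer: 19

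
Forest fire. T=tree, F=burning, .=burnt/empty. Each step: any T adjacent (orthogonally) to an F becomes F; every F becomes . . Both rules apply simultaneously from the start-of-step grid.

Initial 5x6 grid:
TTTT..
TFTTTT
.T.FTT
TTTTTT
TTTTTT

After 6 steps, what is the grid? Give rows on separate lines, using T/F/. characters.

Step 1: 7 trees catch fire, 2 burn out
  TFTT..
  F.FFTT
  .F..FT
  TTTFTT
  TTTTTT
Step 2: 9 trees catch fire, 7 burn out
  F.FF..
  ....FT
  .....F
  TFF.FT
  TTTFTT
Step 3: 6 trees catch fire, 9 burn out
  ......
  .....F
  ......
  F....F
  TFF.FT
Step 4: 2 trees catch fire, 6 burn out
  ......
  ......
  ......
  ......
  F....F
Step 5: 0 trees catch fire, 2 burn out
  ......
  ......
  ......
  ......
  ......
Step 6: 0 trees catch fire, 0 burn out
  ......
  ......
  ......
  ......
  ......

......
......
......
......
......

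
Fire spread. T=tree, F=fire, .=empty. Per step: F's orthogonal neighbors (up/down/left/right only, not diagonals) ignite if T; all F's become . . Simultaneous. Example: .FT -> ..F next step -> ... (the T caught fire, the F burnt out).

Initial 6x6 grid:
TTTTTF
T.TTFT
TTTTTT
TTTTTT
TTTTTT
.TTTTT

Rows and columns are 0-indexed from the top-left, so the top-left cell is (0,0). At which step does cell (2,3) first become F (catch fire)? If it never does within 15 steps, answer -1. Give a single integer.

Step 1: cell (2,3)='T' (+4 fires, +2 burnt)
Step 2: cell (2,3)='F' (+5 fires, +4 burnt)
  -> target ignites at step 2
Step 3: cell (2,3)='.' (+5 fires, +5 burnt)
Step 4: cell (2,3)='.' (+6 fires, +5 burnt)
Step 5: cell (2,3)='.' (+6 fires, +6 burnt)
Step 6: cell (2,3)='.' (+4 fires, +6 burnt)
Step 7: cell (2,3)='.' (+2 fires, +4 burnt)
Step 8: cell (2,3)='.' (+0 fires, +2 burnt)
  fire out at step 8

2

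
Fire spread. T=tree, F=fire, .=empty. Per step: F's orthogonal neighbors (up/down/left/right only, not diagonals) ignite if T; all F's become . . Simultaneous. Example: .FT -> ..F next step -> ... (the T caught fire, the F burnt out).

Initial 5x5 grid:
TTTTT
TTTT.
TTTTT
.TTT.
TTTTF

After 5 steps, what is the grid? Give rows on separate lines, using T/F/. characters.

Step 1: 1 trees catch fire, 1 burn out
  TTTTT
  TTTT.
  TTTTT
  .TTT.
  TTTF.
Step 2: 2 trees catch fire, 1 burn out
  TTTTT
  TTTT.
  TTTTT
  .TTF.
  TTF..
Step 3: 3 trees catch fire, 2 burn out
  TTTTT
  TTTT.
  TTTFT
  .TF..
  TF...
Step 4: 5 trees catch fire, 3 burn out
  TTTTT
  TTTF.
  TTF.F
  .F...
  F....
Step 5: 3 trees catch fire, 5 burn out
  TTTFT
  TTF..
  TF...
  .....
  .....

TTTFT
TTF..
TF...
.....
.....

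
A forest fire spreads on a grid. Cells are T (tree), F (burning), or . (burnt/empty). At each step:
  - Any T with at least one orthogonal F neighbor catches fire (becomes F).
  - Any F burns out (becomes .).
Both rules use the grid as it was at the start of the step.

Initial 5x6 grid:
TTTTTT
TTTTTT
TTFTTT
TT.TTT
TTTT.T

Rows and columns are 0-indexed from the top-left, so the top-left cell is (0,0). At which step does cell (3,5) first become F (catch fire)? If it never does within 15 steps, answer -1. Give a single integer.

Step 1: cell (3,5)='T' (+3 fires, +1 burnt)
Step 2: cell (3,5)='T' (+7 fires, +3 burnt)
Step 3: cell (3,5)='T' (+9 fires, +7 burnt)
Step 4: cell (3,5)='F' (+6 fires, +9 burnt)
  -> target ignites at step 4
Step 5: cell (3,5)='.' (+2 fires, +6 burnt)
Step 6: cell (3,5)='.' (+0 fires, +2 burnt)
  fire out at step 6

4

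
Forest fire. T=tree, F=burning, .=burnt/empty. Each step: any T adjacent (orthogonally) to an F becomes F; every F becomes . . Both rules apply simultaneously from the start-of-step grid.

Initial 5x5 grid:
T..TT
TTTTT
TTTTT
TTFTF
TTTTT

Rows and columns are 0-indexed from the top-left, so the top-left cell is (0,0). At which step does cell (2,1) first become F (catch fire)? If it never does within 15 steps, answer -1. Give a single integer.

Step 1: cell (2,1)='T' (+6 fires, +2 burnt)
Step 2: cell (2,1)='F' (+7 fires, +6 burnt)
  -> target ignites at step 2
Step 3: cell (2,1)='.' (+5 fires, +7 burnt)
Step 4: cell (2,1)='.' (+2 fires, +5 burnt)
Step 5: cell (2,1)='.' (+1 fires, +2 burnt)
Step 6: cell (2,1)='.' (+0 fires, +1 burnt)
  fire out at step 6

2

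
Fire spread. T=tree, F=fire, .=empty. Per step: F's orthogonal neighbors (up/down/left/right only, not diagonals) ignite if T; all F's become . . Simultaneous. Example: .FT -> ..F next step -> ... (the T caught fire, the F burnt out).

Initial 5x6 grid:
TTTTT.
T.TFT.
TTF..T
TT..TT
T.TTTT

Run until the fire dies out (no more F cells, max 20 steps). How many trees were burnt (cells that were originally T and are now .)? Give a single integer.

Step 1: +4 fires, +2 burnt (F count now 4)
Step 2: +4 fires, +4 burnt (F count now 4)
Step 3: +3 fires, +4 burnt (F count now 3)
Step 4: +2 fires, +3 burnt (F count now 2)
Step 5: +0 fires, +2 burnt (F count now 0)
Fire out after step 5
Initially T: 20, now '.': 23
Total burnt (originally-T cells now '.'): 13

Answer: 13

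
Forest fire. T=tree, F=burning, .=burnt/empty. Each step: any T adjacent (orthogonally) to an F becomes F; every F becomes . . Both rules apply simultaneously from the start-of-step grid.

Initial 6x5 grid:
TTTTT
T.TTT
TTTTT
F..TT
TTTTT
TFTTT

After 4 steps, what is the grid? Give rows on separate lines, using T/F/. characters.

Step 1: 5 trees catch fire, 2 burn out
  TTTTT
  T.TTT
  FTTTT
  ...TT
  FFTTT
  F.FTT
Step 2: 4 trees catch fire, 5 burn out
  TTTTT
  F.TTT
  .FTTT
  ...TT
  ..FTT
  ...FT
Step 3: 4 trees catch fire, 4 burn out
  FTTTT
  ..TTT
  ..FTT
  ...TT
  ...FT
  ....F
Step 4: 5 trees catch fire, 4 burn out
  .FTTT
  ..FTT
  ...FT
  ...FT
  ....F
  .....

.FTTT
..FTT
...FT
...FT
....F
.....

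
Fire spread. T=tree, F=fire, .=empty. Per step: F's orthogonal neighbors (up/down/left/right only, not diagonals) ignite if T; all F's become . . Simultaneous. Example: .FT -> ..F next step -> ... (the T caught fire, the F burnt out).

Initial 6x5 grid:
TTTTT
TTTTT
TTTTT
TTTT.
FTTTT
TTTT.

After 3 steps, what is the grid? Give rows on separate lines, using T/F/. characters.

Step 1: 3 trees catch fire, 1 burn out
  TTTTT
  TTTTT
  TTTTT
  FTTT.
  .FTTT
  FTTT.
Step 2: 4 trees catch fire, 3 burn out
  TTTTT
  TTTTT
  FTTTT
  .FTT.
  ..FTT
  .FTT.
Step 3: 5 trees catch fire, 4 burn out
  TTTTT
  FTTTT
  .FTTT
  ..FT.
  ...FT
  ..FT.

TTTTT
FTTTT
.FTTT
..FT.
...FT
..FT.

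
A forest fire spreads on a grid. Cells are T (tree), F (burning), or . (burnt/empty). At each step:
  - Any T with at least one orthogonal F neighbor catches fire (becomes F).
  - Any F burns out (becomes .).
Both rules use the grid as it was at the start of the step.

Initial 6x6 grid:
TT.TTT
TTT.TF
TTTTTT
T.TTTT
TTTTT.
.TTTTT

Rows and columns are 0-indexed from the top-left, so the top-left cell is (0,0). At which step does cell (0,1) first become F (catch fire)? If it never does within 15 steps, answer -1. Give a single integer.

Step 1: cell (0,1)='T' (+3 fires, +1 burnt)
Step 2: cell (0,1)='T' (+3 fires, +3 burnt)
Step 3: cell (0,1)='T' (+3 fires, +3 burnt)
Step 4: cell (0,1)='T' (+3 fires, +3 burnt)
Step 5: cell (0,1)='T' (+5 fires, +3 burnt)
Step 6: cell (0,1)='T' (+5 fires, +5 burnt)
Step 7: cell (0,1)='F' (+5 fires, +5 burnt)
  -> target ignites at step 7
Step 8: cell (0,1)='.' (+3 fires, +5 burnt)
Step 9: cell (0,1)='.' (+0 fires, +3 burnt)
  fire out at step 9

7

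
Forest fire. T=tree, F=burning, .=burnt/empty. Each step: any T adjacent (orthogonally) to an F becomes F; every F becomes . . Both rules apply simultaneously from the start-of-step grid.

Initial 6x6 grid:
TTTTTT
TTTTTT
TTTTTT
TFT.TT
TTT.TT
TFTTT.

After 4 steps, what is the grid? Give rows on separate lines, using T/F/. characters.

Step 1: 6 trees catch fire, 2 burn out
  TTTTTT
  TTTTTT
  TFTTTT
  F.F.TT
  TFT.TT
  F.FTT.
Step 2: 6 trees catch fire, 6 burn out
  TTTTTT
  TFTTTT
  F.FTTT
  ....TT
  F.F.TT
  ...FT.
Step 3: 5 trees catch fire, 6 burn out
  TFTTTT
  F.FTTT
  ...FTT
  ....TT
  ....TT
  ....F.
Step 4: 5 trees catch fire, 5 burn out
  F.FTTT
  ...FTT
  ....FT
  ....TT
  ....FT
  ......

F.FTTT
...FTT
....FT
....TT
....FT
......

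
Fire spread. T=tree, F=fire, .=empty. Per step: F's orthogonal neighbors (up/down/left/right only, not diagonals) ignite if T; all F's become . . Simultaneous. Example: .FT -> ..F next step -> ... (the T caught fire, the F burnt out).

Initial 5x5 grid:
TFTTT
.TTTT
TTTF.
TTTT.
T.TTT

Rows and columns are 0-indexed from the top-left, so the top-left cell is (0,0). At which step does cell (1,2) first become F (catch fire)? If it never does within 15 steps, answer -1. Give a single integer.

Step 1: cell (1,2)='T' (+6 fires, +2 burnt)
Step 2: cell (1,2)='F' (+6 fires, +6 burnt)
  -> target ignites at step 2
Step 3: cell (1,2)='.' (+5 fires, +6 burnt)
Step 4: cell (1,2)='.' (+1 fires, +5 burnt)
Step 5: cell (1,2)='.' (+1 fires, +1 burnt)
Step 6: cell (1,2)='.' (+0 fires, +1 burnt)
  fire out at step 6

2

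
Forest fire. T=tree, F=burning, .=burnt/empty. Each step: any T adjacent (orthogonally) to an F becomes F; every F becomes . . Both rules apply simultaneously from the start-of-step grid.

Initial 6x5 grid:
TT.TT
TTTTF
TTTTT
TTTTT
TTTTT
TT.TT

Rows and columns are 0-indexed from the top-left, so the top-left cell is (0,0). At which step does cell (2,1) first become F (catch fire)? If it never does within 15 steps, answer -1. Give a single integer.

Step 1: cell (2,1)='T' (+3 fires, +1 burnt)
Step 2: cell (2,1)='T' (+4 fires, +3 burnt)
Step 3: cell (2,1)='T' (+4 fires, +4 burnt)
Step 4: cell (2,1)='F' (+6 fires, +4 burnt)
  -> target ignites at step 4
Step 5: cell (2,1)='.' (+5 fires, +6 burnt)
Step 6: cell (2,1)='.' (+2 fires, +5 burnt)
Step 7: cell (2,1)='.' (+2 fires, +2 burnt)
Step 8: cell (2,1)='.' (+1 fires, +2 burnt)
Step 9: cell (2,1)='.' (+0 fires, +1 burnt)
  fire out at step 9

4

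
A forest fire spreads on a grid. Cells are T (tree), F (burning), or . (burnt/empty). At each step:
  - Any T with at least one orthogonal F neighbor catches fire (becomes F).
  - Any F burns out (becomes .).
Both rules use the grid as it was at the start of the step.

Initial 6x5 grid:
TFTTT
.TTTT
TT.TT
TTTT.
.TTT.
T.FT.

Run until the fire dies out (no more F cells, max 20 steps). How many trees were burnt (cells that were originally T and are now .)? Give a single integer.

Step 1: +5 fires, +2 burnt (F count now 5)
Step 2: +6 fires, +5 burnt (F count now 6)
Step 3: +5 fires, +6 burnt (F count now 5)
Step 4: +3 fires, +5 burnt (F count now 3)
Step 5: +1 fires, +3 burnt (F count now 1)
Step 6: +0 fires, +1 burnt (F count now 0)
Fire out after step 6
Initially T: 21, now '.': 29
Total burnt (originally-T cells now '.'): 20

Answer: 20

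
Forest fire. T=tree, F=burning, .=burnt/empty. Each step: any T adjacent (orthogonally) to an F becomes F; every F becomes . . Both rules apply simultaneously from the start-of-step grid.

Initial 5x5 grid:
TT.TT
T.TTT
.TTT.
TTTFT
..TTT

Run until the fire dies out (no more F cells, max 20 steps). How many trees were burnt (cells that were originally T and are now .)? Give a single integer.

Answer: 15

Derivation:
Step 1: +4 fires, +1 burnt (F count now 4)
Step 2: +5 fires, +4 burnt (F count now 5)
Step 3: +5 fires, +5 burnt (F count now 5)
Step 4: +1 fires, +5 burnt (F count now 1)
Step 5: +0 fires, +1 burnt (F count now 0)
Fire out after step 5
Initially T: 18, now '.': 22
Total burnt (originally-T cells now '.'): 15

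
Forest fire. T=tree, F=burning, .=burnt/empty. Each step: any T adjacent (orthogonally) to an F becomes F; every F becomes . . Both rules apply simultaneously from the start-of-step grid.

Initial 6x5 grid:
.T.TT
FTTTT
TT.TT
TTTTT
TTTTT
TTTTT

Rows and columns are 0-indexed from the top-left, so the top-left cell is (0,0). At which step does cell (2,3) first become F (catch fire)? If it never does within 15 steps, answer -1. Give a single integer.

Step 1: cell (2,3)='T' (+2 fires, +1 burnt)
Step 2: cell (2,3)='T' (+4 fires, +2 burnt)
Step 3: cell (2,3)='T' (+3 fires, +4 burnt)
Step 4: cell (2,3)='F' (+6 fires, +3 burnt)
  -> target ignites at step 4
Step 5: cell (2,3)='.' (+5 fires, +6 burnt)
Step 6: cell (2,3)='.' (+3 fires, +5 burnt)
Step 7: cell (2,3)='.' (+2 fires, +3 burnt)
Step 8: cell (2,3)='.' (+1 fires, +2 burnt)
Step 9: cell (2,3)='.' (+0 fires, +1 burnt)
  fire out at step 9

4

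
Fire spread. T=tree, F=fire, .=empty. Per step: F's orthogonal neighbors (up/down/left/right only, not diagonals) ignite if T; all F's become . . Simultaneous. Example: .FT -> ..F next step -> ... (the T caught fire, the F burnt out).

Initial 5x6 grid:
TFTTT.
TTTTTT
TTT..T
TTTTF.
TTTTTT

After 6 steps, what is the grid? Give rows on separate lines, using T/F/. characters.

Step 1: 5 trees catch fire, 2 burn out
  F.FTT.
  TFTTTT
  TTT..T
  TTTF..
  TTTTFT
Step 2: 7 trees catch fire, 5 burn out
  ...FT.
  F.FTTT
  TFT..T
  TTF...
  TTTF.F
Step 3: 6 trees catch fire, 7 burn out
  ....F.
  ...FTT
  F.F..T
  TF....
  TTF...
Step 4: 3 trees catch fire, 6 burn out
  ......
  ....FT
  .....T
  F.....
  TF....
Step 5: 2 trees catch fire, 3 burn out
  ......
  .....F
  .....T
  ......
  F.....
Step 6: 1 trees catch fire, 2 burn out
  ......
  ......
  .....F
  ......
  ......

......
......
.....F
......
......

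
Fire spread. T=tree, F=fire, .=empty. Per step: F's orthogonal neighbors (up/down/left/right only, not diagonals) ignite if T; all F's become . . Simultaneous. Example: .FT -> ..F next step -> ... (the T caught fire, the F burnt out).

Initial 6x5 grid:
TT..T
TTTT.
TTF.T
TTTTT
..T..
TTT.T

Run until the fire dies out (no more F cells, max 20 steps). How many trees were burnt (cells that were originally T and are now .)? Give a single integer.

Answer: 18

Derivation:
Step 1: +3 fires, +1 burnt (F count now 3)
Step 2: +6 fires, +3 burnt (F count now 6)
Step 3: +5 fires, +6 burnt (F count now 5)
Step 4: +3 fires, +5 burnt (F count now 3)
Step 5: +1 fires, +3 burnt (F count now 1)
Step 6: +0 fires, +1 burnt (F count now 0)
Fire out after step 6
Initially T: 20, now '.': 28
Total burnt (originally-T cells now '.'): 18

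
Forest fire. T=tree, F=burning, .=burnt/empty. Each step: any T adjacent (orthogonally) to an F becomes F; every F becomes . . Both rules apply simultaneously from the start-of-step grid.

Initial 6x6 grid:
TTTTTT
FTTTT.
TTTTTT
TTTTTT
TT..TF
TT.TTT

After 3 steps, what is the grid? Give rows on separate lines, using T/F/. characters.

Step 1: 6 trees catch fire, 2 burn out
  FTTTTT
  .FTTT.
  FTTTTT
  TTTTTF
  TT..F.
  TT.TTF
Step 2: 7 trees catch fire, 6 burn out
  .FTTTT
  ..FTT.
  .FTTTF
  FTTTF.
  TT....
  TT.TF.
Step 3: 8 trees catch fire, 7 burn out
  ..FTTT
  ...FT.
  ..FTF.
  .FTF..
  FT....
  TT.F..

..FTTT
...FT.
..FTF.
.FTF..
FT....
TT.F..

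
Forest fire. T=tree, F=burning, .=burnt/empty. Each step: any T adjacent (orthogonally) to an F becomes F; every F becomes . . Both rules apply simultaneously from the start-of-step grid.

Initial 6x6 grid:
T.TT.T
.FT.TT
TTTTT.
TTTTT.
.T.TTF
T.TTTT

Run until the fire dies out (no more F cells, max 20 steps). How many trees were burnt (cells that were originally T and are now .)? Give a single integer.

Answer: 23

Derivation:
Step 1: +4 fires, +2 burnt (F count now 4)
Step 2: +7 fires, +4 burnt (F count now 7)
Step 3: +8 fires, +7 burnt (F count now 8)
Step 4: +2 fires, +8 burnt (F count now 2)
Step 5: +1 fires, +2 burnt (F count now 1)
Step 6: +1 fires, +1 burnt (F count now 1)
Step 7: +0 fires, +1 burnt (F count now 0)
Fire out after step 7
Initially T: 25, now '.': 34
Total burnt (originally-T cells now '.'): 23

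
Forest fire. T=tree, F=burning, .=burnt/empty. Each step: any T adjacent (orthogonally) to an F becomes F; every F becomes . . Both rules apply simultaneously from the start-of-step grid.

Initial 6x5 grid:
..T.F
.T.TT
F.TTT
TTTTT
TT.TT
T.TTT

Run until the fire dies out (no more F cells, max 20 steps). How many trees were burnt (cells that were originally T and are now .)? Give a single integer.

Answer: 18

Derivation:
Step 1: +2 fires, +2 burnt (F count now 2)
Step 2: +4 fires, +2 burnt (F count now 4)
Step 3: +5 fires, +4 burnt (F count now 5)
Step 4: +3 fires, +5 burnt (F count now 3)
Step 5: +2 fires, +3 burnt (F count now 2)
Step 6: +1 fires, +2 burnt (F count now 1)
Step 7: +1 fires, +1 burnt (F count now 1)
Step 8: +0 fires, +1 burnt (F count now 0)
Fire out after step 8
Initially T: 20, now '.': 28
Total burnt (originally-T cells now '.'): 18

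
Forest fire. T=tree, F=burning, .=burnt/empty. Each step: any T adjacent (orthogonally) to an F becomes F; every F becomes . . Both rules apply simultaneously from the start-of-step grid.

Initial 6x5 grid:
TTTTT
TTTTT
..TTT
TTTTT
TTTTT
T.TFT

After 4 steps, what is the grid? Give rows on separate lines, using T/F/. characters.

Step 1: 3 trees catch fire, 1 burn out
  TTTTT
  TTTTT
  ..TTT
  TTTTT
  TTTFT
  T.F.F
Step 2: 3 trees catch fire, 3 burn out
  TTTTT
  TTTTT
  ..TTT
  TTTFT
  TTF.F
  T....
Step 3: 4 trees catch fire, 3 burn out
  TTTTT
  TTTTT
  ..TFT
  TTF.F
  TF...
  T....
Step 4: 5 trees catch fire, 4 burn out
  TTTTT
  TTTFT
  ..F.F
  TF...
  F....
  T....

TTTTT
TTTFT
..F.F
TF...
F....
T....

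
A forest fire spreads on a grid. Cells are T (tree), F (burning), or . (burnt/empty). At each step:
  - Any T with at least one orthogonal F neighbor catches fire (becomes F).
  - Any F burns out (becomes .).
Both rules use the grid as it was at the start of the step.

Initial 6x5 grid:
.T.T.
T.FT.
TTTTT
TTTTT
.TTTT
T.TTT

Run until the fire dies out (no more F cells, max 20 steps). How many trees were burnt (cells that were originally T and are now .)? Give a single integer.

Answer: 20

Derivation:
Step 1: +2 fires, +1 burnt (F count now 2)
Step 2: +4 fires, +2 burnt (F count now 4)
Step 3: +5 fires, +4 burnt (F count now 5)
Step 4: +6 fires, +5 burnt (F count now 6)
Step 5: +2 fires, +6 burnt (F count now 2)
Step 6: +1 fires, +2 burnt (F count now 1)
Step 7: +0 fires, +1 burnt (F count now 0)
Fire out after step 7
Initially T: 22, now '.': 28
Total burnt (originally-T cells now '.'): 20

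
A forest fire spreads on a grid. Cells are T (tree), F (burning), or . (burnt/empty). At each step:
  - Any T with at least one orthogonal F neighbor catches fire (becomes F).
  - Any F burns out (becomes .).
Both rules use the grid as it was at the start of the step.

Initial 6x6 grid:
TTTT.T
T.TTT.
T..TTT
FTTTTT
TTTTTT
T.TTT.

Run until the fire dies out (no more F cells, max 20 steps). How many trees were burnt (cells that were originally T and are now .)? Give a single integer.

Step 1: +3 fires, +1 burnt (F count now 3)
Step 2: +4 fires, +3 burnt (F count now 4)
Step 3: +3 fires, +4 burnt (F count now 3)
Step 4: +5 fires, +3 burnt (F count now 5)
Step 5: +6 fires, +5 burnt (F count now 6)
Step 6: +6 fires, +6 burnt (F count now 6)
Step 7: +0 fires, +6 burnt (F count now 0)
Fire out after step 7
Initially T: 28, now '.': 35
Total burnt (originally-T cells now '.'): 27

Answer: 27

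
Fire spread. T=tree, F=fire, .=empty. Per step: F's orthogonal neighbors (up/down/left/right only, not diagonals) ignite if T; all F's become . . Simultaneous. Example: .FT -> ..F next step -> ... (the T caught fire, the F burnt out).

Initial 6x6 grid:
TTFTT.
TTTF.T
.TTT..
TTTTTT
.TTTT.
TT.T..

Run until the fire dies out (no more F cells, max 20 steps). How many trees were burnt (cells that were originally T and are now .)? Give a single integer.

Step 1: +4 fires, +2 burnt (F count now 4)
Step 2: +5 fires, +4 burnt (F count now 5)
Step 3: +5 fires, +5 burnt (F count now 5)
Step 4: +5 fires, +5 burnt (F count now 5)
Step 5: +2 fires, +5 burnt (F count now 2)
Step 6: +1 fires, +2 burnt (F count now 1)
Step 7: +1 fires, +1 burnt (F count now 1)
Step 8: +0 fires, +1 burnt (F count now 0)
Fire out after step 8
Initially T: 24, now '.': 35
Total burnt (originally-T cells now '.'): 23

Answer: 23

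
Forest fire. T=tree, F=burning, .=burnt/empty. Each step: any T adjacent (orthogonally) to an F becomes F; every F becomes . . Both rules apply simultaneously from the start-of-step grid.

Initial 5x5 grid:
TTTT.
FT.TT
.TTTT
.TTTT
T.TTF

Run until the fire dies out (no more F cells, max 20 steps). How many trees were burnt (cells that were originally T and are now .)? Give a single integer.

Answer: 17

Derivation:
Step 1: +4 fires, +2 burnt (F count now 4)
Step 2: +5 fires, +4 burnt (F count now 5)
Step 3: +6 fires, +5 burnt (F count now 6)
Step 4: +2 fires, +6 burnt (F count now 2)
Step 5: +0 fires, +2 burnt (F count now 0)
Fire out after step 5
Initially T: 18, now '.': 24
Total burnt (originally-T cells now '.'): 17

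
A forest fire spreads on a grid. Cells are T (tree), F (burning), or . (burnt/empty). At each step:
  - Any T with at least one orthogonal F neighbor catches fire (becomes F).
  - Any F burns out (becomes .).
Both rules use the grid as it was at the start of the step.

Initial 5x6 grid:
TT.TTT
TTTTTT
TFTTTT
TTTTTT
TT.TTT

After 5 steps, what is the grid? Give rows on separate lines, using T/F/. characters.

Step 1: 4 trees catch fire, 1 burn out
  TT.TTT
  TFTTTT
  F.FTTT
  TFTTTT
  TT.TTT
Step 2: 7 trees catch fire, 4 burn out
  TF.TTT
  F.FTTT
  ...FTT
  F.FTTT
  TF.TTT
Step 3: 5 trees catch fire, 7 burn out
  F..TTT
  ...FTT
  ....FT
  ...FTT
  F..TTT
Step 4: 5 trees catch fire, 5 burn out
  ...FTT
  ....FT
  .....F
  ....FT
  ...FTT
Step 5: 4 trees catch fire, 5 burn out
  ....FT
  .....F
  ......
  .....F
  ....FT

....FT
.....F
......
.....F
....FT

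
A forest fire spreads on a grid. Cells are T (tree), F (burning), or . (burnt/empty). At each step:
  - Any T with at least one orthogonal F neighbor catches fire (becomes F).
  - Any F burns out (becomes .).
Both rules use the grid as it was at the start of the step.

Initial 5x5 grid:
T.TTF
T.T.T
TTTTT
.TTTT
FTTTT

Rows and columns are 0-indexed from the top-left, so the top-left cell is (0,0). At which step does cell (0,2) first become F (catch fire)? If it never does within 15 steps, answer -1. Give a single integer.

Step 1: cell (0,2)='T' (+3 fires, +2 burnt)
Step 2: cell (0,2)='F' (+4 fires, +3 burnt)
  -> target ignites at step 2
Step 3: cell (0,2)='.' (+6 fires, +4 burnt)
Step 4: cell (0,2)='.' (+4 fires, +6 burnt)
Step 5: cell (0,2)='.' (+1 fires, +4 burnt)
Step 6: cell (0,2)='.' (+1 fires, +1 burnt)
Step 7: cell (0,2)='.' (+0 fires, +1 burnt)
  fire out at step 7

2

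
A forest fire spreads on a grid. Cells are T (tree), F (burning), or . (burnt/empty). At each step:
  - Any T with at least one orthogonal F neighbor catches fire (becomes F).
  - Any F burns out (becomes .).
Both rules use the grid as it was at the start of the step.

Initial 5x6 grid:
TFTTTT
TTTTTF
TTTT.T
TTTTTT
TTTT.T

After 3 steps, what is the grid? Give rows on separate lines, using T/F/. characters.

Step 1: 6 trees catch fire, 2 burn out
  F.FTTF
  TFTTF.
  TTTT.F
  TTTTTT
  TTTT.T
Step 2: 7 trees catch fire, 6 burn out
  ...FF.
  F.FF..
  TFTT..
  TTTTTF
  TTTT.T
Step 3: 6 trees catch fire, 7 burn out
  ......
  ......
  F.FF..
  TFTTF.
  TTTT.F

......
......
F.FF..
TFTTF.
TTTT.F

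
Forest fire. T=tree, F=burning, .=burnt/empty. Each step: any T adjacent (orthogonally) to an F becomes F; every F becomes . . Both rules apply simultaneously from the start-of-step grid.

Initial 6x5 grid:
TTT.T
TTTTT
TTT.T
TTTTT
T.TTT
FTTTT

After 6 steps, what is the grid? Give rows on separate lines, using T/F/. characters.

Step 1: 2 trees catch fire, 1 burn out
  TTT.T
  TTTTT
  TTT.T
  TTTTT
  F.TTT
  .FTTT
Step 2: 2 trees catch fire, 2 burn out
  TTT.T
  TTTTT
  TTT.T
  FTTTT
  ..TTT
  ..FTT
Step 3: 4 trees catch fire, 2 burn out
  TTT.T
  TTTTT
  FTT.T
  .FTTT
  ..FTT
  ...FT
Step 4: 5 trees catch fire, 4 burn out
  TTT.T
  FTTTT
  .FT.T
  ..FTT
  ...FT
  ....F
Step 5: 5 trees catch fire, 5 burn out
  FTT.T
  .FTTT
  ..F.T
  ...FT
  ....F
  .....
Step 6: 3 trees catch fire, 5 burn out
  .FT.T
  ..FTT
  ....T
  ....F
  .....
  .....

.FT.T
..FTT
....T
....F
.....
.....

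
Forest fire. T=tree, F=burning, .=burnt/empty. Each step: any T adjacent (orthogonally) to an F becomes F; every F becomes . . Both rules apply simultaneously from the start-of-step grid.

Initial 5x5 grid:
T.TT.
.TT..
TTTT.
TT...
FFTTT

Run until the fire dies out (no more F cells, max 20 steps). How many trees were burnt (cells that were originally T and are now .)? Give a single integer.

Answer: 13

Derivation:
Step 1: +3 fires, +2 burnt (F count now 3)
Step 2: +3 fires, +3 burnt (F count now 3)
Step 3: +3 fires, +3 burnt (F count now 3)
Step 4: +2 fires, +3 burnt (F count now 2)
Step 5: +1 fires, +2 burnt (F count now 1)
Step 6: +1 fires, +1 burnt (F count now 1)
Step 7: +0 fires, +1 burnt (F count now 0)
Fire out after step 7
Initially T: 14, now '.': 24
Total burnt (originally-T cells now '.'): 13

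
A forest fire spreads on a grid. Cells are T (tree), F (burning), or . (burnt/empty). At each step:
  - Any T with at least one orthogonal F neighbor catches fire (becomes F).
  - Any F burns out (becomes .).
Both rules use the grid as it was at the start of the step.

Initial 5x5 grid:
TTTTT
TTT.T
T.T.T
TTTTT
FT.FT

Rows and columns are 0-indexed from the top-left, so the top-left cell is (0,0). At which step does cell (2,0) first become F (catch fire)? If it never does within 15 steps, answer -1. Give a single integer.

Step 1: cell (2,0)='T' (+4 fires, +2 burnt)
Step 2: cell (2,0)='F' (+4 fires, +4 burnt)
  -> target ignites at step 2
Step 3: cell (2,0)='.' (+3 fires, +4 burnt)
Step 4: cell (2,0)='.' (+4 fires, +3 burnt)
Step 5: cell (2,0)='.' (+3 fires, +4 burnt)
Step 6: cell (2,0)='.' (+1 fires, +3 burnt)
Step 7: cell (2,0)='.' (+0 fires, +1 burnt)
  fire out at step 7

2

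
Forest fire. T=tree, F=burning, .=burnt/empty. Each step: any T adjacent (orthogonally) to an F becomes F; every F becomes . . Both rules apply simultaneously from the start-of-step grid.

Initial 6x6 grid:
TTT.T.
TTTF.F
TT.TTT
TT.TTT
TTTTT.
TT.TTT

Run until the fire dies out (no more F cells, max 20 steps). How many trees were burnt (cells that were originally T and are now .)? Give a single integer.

Answer: 26

Derivation:
Step 1: +3 fires, +2 burnt (F count now 3)
Step 2: +5 fires, +3 burnt (F count now 5)
Step 3: +5 fires, +5 burnt (F count now 5)
Step 4: +6 fires, +5 burnt (F count now 6)
Step 5: +3 fires, +6 burnt (F count now 3)
Step 6: +3 fires, +3 burnt (F count now 3)
Step 7: +1 fires, +3 burnt (F count now 1)
Step 8: +0 fires, +1 burnt (F count now 0)
Fire out after step 8
Initially T: 27, now '.': 35
Total burnt (originally-T cells now '.'): 26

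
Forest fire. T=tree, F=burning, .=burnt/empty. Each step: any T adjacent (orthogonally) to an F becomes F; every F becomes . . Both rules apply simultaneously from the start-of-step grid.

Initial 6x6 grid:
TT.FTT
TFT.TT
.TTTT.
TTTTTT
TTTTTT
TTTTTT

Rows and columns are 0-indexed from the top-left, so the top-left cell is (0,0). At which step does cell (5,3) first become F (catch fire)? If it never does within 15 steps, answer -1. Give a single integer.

Step 1: cell (5,3)='T' (+5 fires, +2 burnt)
Step 2: cell (5,3)='T' (+5 fires, +5 burnt)
Step 3: cell (5,3)='T' (+6 fires, +5 burnt)
Step 4: cell (5,3)='T' (+5 fires, +6 burnt)
Step 5: cell (5,3)='T' (+5 fires, +5 burnt)
Step 6: cell (5,3)='F' (+3 fires, +5 burnt)
  -> target ignites at step 6
Step 7: cell (5,3)='.' (+1 fires, +3 burnt)
Step 8: cell (5,3)='.' (+0 fires, +1 burnt)
  fire out at step 8

6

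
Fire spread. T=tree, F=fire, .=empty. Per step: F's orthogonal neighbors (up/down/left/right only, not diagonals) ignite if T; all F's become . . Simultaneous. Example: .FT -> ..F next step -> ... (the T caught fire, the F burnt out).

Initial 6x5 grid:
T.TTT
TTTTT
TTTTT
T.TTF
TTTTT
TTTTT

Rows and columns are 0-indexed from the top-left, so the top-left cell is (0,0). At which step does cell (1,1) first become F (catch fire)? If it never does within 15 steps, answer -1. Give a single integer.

Step 1: cell (1,1)='T' (+3 fires, +1 burnt)
Step 2: cell (1,1)='T' (+5 fires, +3 burnt)
Step 3: cell (1,1)='T' (+5 fires, +5 burnt)
Step 4: cell (1,1)='T' (+5 fires, +5 burnt)
Step 5: cell (1,1)='F' (+5 fires, +5 burnt)
  -> target ignites at step 5
Step 6: cell (1,1)='.' (+3 fires, +5 burnt)
Step 7: cell (1,1)='.' (+1 fires, +3 burnt)
Step 8: cell (1,1)='.' (+0 fires, +1 burnt)
  fire out at step 8

5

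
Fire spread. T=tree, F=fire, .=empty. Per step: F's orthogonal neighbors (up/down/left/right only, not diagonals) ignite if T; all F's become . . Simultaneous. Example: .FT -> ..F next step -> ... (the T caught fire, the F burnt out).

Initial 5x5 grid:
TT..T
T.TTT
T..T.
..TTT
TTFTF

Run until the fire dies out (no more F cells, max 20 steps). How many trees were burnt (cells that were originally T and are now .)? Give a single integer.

Answer: 11

Derivation:
Step 1: +4 fires, +2 burnt (F count now 4)
Step 2: +2 fires, +4 burnt (F count now 2)
Step 3: +1 fires, +2 burnt (F count now 1)
Step 4: +1 fires, +1 burnt (F count now 1)
Step 5: +2 fires, +1 burnt (F count now 2)
Step 6: +1 fires, +2 burnt (F count now 1)
Step 7: +0 fires, +1 burnt (F count now 0)
Fire out after step 7
Initially T: 15, now '.': 21
Total burnt (originally-T cells now '.'): 11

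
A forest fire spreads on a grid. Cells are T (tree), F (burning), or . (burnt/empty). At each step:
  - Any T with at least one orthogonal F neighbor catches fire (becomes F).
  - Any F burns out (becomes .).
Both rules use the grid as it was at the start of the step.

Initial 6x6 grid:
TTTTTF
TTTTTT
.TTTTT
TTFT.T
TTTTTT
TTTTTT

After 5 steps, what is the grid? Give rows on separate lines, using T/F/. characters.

Step 1: 6 trees catch fire, 2 burn out
  TTTTF.
  TTTTTF
  .TFTTT
  TF.F.T
  TTFTTT
  TTTTTT
Step 2: 10 trees catch fire, 6 burn out
  TTTF..
  TTFTF.
  .F.FTF
  F....T
  TF.FTT
  TTFTTT
Step 3: 9 trees catch fire, 10 burn out
  TTF...
  TF.F..
  ....F.
  .....F
  F...FT
  TF.FTT
Step 4: 5 trees catch fire, 9 burn out
  TF....
  F.....
  ......
  ......
  .....F
  F...FT
Step 5: 2 trees catch fire, 5 burn out
  F.....
  ......
  ......
  ......
  ......
  .....F

F.....
......
......
......
......
.....F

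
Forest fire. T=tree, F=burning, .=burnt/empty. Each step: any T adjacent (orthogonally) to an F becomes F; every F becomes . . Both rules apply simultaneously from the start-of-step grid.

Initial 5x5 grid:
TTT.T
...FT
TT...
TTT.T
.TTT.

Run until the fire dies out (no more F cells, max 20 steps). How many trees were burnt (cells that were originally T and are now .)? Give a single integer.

Step 1: +1 fires, +1 burnt (F count now 1)
Step 2: +1 fires, +1 burnt (F count now 1)
Step 3: +0 fires, +1 burnt (F count now 0)
Fire out after step 3
Initially T: 14, now '.': 13
Total burnt (originally-T cells now '.'): 2

Answer: 2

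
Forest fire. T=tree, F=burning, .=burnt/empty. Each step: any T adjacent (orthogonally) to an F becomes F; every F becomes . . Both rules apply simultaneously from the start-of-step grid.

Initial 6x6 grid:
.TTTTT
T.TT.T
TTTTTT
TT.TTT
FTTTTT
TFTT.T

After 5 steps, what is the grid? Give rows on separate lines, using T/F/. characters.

Step 1: 4 trees catch fire, 2 burn out
  .TTTTT
  T.TT.T
  TTTTTT
  FT.TTT
  .FTTTT
  F.FT.T
Step 2: 4 trees catch fire, 4 burn out
  .TTTTT
  T.TT.T
  FTTTTT
  .F.TTT
  ..FTTT
  ...F.T
Step 3: 3 trees catch fire, 4 burn out
  .TTTTT
  F.TT.T
  .FTTTT
  ...TTT
  ...FTT
  .....T
Step 4: 3 trees catch fire, 3 burn out
  .TTTTT
  ..TT.T
  ..FTTT
  ...FTT
  ....FT
  .....T
Step 5: 4 trees catch fire, 3 burn out
  .TTTTT
  ..FT.T
  ...FTT
  ....FT
  .....F
  .....T

.TTTTT
..FT.T
...FTT
....FT
.....F
.....T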